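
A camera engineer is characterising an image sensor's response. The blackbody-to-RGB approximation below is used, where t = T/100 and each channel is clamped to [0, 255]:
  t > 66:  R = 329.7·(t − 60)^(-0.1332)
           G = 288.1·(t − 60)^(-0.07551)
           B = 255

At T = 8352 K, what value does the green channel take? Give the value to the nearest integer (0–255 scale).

227

t = 8352/100 = 83.52; the t > 66 branch applies.
G = 288.1·(83.52 − 60)^(-0.07551) = 288.1·23.52^(-0.07551) = 288.1·0.78785 = 226.979.
Rounded: 227.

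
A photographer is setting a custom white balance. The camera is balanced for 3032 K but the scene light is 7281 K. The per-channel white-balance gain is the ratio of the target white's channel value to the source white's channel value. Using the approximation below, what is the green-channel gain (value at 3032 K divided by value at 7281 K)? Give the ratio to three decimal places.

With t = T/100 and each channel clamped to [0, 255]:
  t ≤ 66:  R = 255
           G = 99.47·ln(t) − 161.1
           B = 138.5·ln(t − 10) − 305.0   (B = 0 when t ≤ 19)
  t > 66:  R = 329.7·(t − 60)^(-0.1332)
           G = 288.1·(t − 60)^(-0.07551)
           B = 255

0.750

At 7281 K (t = 72.81):
  G = 288.1·(72.81 − 60)^(-0.07551) = 288.1·12.81^(-0.07551) = 288.1·0.82484 = 237.636.
At 3032 K (t = 30.32):
  G = 99.47·ln 30.32 − 161.1 = 99.47·3.4118 − 161.1 = 178.272.
Gain = 178.272 / 237.636 = 0.7502 → 0.750.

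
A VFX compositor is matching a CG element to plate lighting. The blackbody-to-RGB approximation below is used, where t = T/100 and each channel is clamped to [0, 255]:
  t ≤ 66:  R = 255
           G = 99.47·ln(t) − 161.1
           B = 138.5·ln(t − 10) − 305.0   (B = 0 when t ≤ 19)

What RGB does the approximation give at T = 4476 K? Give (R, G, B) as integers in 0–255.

(255, 217, 186)

t = 4476/100 = 44.76; the t ≤ 66 branch applies.
R = 255 by definition for t ≤ 66.
G = 99.47·ln 44.76 − 161.1 = 99.47·3.8013 − 161.1 = 217.017.
B = 138.5·ln(44.76 − 10) − 305.0 = 138.5·ln 34.76 − 305.0 = 138.5·3.5485 − 305.0 = 186.463.
Rounded: (255, 217, 186).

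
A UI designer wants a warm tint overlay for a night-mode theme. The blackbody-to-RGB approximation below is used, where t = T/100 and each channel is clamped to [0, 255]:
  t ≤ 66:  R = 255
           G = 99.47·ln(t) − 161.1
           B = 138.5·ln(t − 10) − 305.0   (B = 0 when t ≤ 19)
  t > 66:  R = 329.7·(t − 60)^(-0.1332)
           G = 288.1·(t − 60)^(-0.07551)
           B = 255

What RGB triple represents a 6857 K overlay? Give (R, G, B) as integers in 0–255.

t = 6857/100 = 68.57; the t > 66 branch applies.
R = 329.7·(68.57 − 60)^(-0.1332) = 329.7·8.57^(-0.1332) = 329.7·0.75115 = 247.654.
G = 288.1·(68.57 − 60)^(-0.07551) = 288.1·8.57^(-0.07551) = 288.1·0.85026 = 244.959.
B = 255 by definition for t > 66.
Rounded: (248, 245, 255).

(248, 245, 255)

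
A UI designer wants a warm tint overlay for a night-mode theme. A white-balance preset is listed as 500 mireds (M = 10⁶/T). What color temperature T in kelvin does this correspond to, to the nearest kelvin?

T = 10⁶ / 500 = 2000.00 K → 2000 K.

2000 K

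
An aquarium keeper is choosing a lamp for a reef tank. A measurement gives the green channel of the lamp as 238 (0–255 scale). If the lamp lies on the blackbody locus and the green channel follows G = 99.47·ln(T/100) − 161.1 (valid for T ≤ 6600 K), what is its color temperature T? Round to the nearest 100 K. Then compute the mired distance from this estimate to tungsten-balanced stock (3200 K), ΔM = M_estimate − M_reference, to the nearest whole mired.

-131 mireds

ln t = (238 + 161.1) / 99.47 = 4.0123.
t = e^4.0123 = 55.272.
T = 100·t = 5527 K → 5500 K to the nearest 100 K.
M_estimate = 10⁶/5500 = 181.82; M_reference = 10⁶/3200 = 312.50.
ΔM = 181.82 − 312.50 = -130.68 → -131 mireds.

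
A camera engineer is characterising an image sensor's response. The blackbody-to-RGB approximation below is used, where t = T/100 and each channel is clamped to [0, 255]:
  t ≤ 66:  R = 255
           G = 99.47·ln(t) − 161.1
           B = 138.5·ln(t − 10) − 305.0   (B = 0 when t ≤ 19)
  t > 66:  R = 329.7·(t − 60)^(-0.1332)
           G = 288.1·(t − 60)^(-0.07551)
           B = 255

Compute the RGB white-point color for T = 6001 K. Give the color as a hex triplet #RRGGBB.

t = 6001/100 = 60.01; the t ≤ 66 branch applies.
R = 255 by definition for t ≤ 66.
G = 99.47·ln 60.01 − 161.1 = 99.47·4.0945 − 161.1 = 246.181.
B = 138.5·ln(60.01 − 10) − 305.0 = 138.5·ln 50.01 − 305.0 = 138.5·3.9122 − 305.0 = 236.843.
Rounded: (255, 246, 237).
In hex: #FFF6ED.

#FFF6ED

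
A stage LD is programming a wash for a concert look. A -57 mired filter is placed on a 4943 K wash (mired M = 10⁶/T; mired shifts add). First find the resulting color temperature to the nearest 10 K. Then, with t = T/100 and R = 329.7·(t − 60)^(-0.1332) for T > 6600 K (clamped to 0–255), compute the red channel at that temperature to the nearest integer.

M_in = 10⁶/4943 = 202.31; M_out = 202.31 + (-57) = 145.31.
T_out = 10⁶/145.31 = 6882.0 K → 6880 K; t = 68.8.
R = 329.7·(68.8 − 60)^(-0.1332) = 329.7·8.8^(-0.1332) = 329.7·0.74851 = 246.782.
Rounded: 247.

247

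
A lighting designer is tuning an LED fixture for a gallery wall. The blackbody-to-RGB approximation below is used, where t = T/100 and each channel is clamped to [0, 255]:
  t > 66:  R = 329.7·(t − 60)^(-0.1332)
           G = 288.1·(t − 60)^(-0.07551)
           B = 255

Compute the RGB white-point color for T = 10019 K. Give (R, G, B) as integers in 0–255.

t = 10019/100 = 100.19; the t > 66 branch applies.
R = 329.7·(100.19 − 60)^(-0.1332) = 329.7·40.19^(-0.1332) = 329.7·0.61141 = 201.581.
G = 288.1·(100.19 − 60)^(-0.07551) = 288.1·40.19^(-0.07551) = 288.1·0.75661 = 217.980.
B = 255 by definition for t > 66.
Rounded: (202, 218, 255).

(202, 218, 255)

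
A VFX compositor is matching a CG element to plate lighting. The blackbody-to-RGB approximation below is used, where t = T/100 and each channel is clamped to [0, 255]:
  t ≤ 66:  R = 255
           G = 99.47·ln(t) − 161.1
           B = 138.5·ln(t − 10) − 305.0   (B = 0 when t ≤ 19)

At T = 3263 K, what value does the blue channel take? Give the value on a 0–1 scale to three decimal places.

0.498

t = 3263/100 = 32.63; the t ≤ 66 branch applies.
B = 138.5·ln(32.63 − 10) − 305.0 = 138.5·ln 22.63 − 305.0 = 138.5·3.1193 − 305.0 = 127.020.
On a 0–1 scale: 127.020/255 = 0.4981 → 0.498.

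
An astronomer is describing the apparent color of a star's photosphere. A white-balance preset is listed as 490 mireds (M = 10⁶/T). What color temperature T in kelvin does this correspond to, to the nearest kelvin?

2041 K

T = 10⁶ / 490 = 2040.82 K → 2041 K.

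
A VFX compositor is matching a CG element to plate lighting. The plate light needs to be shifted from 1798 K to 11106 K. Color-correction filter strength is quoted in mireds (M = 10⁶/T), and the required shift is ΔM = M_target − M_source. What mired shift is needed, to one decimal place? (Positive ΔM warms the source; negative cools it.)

M_source = 10⁶/1798 = 556.174; M_target = 10⁶/11106 = 90.041.
ΔM = 90.041 − 556.174 = -466.132 → -466.1 mireds, a cooling shift.

-466.1 mireds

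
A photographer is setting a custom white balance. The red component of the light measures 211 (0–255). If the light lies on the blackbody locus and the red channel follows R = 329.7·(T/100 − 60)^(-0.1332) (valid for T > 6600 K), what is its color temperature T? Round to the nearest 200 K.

(t − 60)^(-0.1332) = 211/329.7 = 0.63998.
t − 60 = 0.63998^(1/-0.1332) = 0.63998^(-7.508) = 28.525, so t = 88.525.
T = 100·t = 8853 K → 8800 K to the nearest 200 K.

8800 K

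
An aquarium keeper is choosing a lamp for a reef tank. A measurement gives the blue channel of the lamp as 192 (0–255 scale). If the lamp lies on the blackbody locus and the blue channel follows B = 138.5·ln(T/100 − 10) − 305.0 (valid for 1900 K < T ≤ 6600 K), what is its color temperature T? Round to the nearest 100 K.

4600 K

ln(t − 10) = (192 + 305.0) / 138.5 = 3.5884.
t − 10 = e^3.5884 = 36.178, so t = 46.178.
T = 100·t = 4618 K → 4600 K to the nearest 100 K.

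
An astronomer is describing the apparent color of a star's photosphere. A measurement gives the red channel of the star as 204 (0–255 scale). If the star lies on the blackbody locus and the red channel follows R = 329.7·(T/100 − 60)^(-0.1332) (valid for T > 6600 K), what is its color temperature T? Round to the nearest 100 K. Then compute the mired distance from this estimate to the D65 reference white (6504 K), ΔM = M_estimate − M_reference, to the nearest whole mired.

(t − 60)^(-0.1332) = 204/329.7 = 0.61874.
t − 60 = 0.61874^(1/-0.1332) = 0.61874^(-7.508) = 36.748, so t = 96.748.
T = 100·t = 9675 K → 9700 K to the nearest 100 K.
M_estimate = 10⁶/9700 = 103.09; M_reference = 10⁶/6504 = 153.75.
ΔM = 103.09 − 153.75 = -50.66 → -51 mireds.

-51 mireds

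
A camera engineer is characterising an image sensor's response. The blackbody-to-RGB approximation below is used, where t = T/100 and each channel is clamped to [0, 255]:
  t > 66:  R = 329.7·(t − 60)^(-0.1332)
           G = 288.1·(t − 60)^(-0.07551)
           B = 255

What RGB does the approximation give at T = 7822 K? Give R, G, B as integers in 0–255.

t = 7822/100 = 78.22; the t > 66 branch applies.
R = 329.7·(78.22 − 60)^(-0.1332) = 329.7·18.22^(-0.1332) = 329.7·0.67935 = 223.982.
G = 288.1·(78.22 − 60)^(-0.07551) = 288.1·18.22^(-0.07551) = 288.1·0.80319 = 231.398.
B = 255 by definition for t > 66.
Rounded: (224, 231, 255).

R=224, G=231, B=255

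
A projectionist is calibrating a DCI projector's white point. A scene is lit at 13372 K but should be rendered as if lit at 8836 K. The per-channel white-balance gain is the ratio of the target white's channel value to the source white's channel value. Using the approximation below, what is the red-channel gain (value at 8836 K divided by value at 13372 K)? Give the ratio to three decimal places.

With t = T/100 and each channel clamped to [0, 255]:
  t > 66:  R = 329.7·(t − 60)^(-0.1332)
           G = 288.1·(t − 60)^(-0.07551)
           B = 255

1.136

At 13372 K (t = 133.72):
  R = 329.7·(133.72 − 60)^(-0.1332) = 329.7·73.72^(-0.1332) = 329.7·0.56395 = 185.933.
At 8836 K (t = 88.36):
  R = 329.7·(88.36 − 60)^(-0.1332) = 329.7·28.36^(-0.1332) = 329.7·0.64047 = 211.163.
Gain = 211.163 / 185.933 = 1.1357 → 1.136.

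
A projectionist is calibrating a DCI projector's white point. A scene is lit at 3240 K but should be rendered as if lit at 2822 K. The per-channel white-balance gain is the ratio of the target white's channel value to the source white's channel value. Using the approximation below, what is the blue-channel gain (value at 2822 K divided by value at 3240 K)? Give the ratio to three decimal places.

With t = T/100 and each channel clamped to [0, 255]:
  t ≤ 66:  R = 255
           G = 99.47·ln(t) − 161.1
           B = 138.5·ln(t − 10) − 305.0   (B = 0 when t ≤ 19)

At 3240 K (t = 32.4):
  B = 138.5·ln(32.4 − 10) − 305.0 = 138.5·ln 22.4 − 305.0 = 138.5·3.1091 − 305.0 = 125.605.
At 2822 K (t = 28.22):
  B = 138.5·ln(28.22 − 10) − 305.0 = 138.5·ln 18.22 − 305.0 = 138.5·2.9025 − 305.0 = 96.999.
Gain = 96.999 / 125.605 = 0.7723 → 0.772.

0.772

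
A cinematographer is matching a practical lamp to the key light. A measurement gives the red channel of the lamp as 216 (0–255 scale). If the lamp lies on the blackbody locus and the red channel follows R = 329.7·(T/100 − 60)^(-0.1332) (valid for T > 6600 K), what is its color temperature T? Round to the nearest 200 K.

(t − 60)^(-0.1332) = 216/329.7 = 0.65514.
t − 60 = 0.65514^(1/-0.1332) = 0.65514^(-7.508) = 23.926, so t = 83.926.
T = 100·t = 8393 K → 8400 K to the nearest 200 K.

8400 K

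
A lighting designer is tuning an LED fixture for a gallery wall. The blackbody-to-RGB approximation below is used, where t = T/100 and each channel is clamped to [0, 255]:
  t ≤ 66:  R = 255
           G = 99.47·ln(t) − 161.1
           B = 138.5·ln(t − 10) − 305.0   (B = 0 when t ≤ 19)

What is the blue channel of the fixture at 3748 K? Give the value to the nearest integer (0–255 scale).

154

t = 3748/100 = 37.48; the t ≤ 66 branch applies.
B = 138.5·ln(37.48 − 10) − 305.0 = 138.5·ln 27.48 − 305.0 = 138.5·3.3135 − 305.0 = 153.914.
Rounded: 154.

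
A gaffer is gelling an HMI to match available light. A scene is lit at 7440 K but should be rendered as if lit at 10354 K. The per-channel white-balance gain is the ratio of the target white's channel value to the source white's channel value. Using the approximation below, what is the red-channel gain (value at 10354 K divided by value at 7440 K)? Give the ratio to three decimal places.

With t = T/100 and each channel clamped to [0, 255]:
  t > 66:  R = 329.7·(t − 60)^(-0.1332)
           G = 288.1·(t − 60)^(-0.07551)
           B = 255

0.863

At 7440 K (t = 74.4):
  R = 329.7·(74.4 − 60)^(-0.1332) = 329.7·14.4^(-0.1332) = 329.7·0.70098 = 231.113.
At 10354 K (t = 103.54):
  R = 329.7·(103.54 − 60)^(-0.1332) = 329.7·43.54^(-0.1332) = 329.7·0.60492 = 199.443.
Gain = 199.443 / 231.113 = 0.8630 → 0.863.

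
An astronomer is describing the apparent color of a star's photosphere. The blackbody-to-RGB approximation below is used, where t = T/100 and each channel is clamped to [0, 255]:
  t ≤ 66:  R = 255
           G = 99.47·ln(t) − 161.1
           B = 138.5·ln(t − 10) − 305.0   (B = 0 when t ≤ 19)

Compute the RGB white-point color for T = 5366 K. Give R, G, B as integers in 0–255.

R=255, G=235, B=218

t = 5366/100 = 53.66; the t ≤ 66 branch applies.
R = 255 by definition for t ≤ 66.
G = 99.47·ln 53.66 − 161.1 = 99.47·3.9827 − 161.1 = 235.056.
B = 138.5·ln(53.66 − 10) − 305.0 = 138.5·ln 43.66 − 305.0 = 138.5·3.7764 − 305.0 = 218.036.
Rounded: (255, 235, 218).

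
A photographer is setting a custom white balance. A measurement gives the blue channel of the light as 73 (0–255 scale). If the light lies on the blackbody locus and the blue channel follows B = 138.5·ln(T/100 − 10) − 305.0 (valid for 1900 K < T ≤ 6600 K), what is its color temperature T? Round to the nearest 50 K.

ln(t − 10) = (73 + 305.0) / 138.5 = 2.7292.
t − 10 = e^2.7292 = 15.321, so t = 25.321.
T = 100·t = 2532 K → 2550 K to the nearest 50 K.

2550 K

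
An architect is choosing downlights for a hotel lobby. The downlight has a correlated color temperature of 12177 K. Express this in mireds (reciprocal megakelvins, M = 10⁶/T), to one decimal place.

M = 10⁶ / 12177 = 82.122 → 82.1 mireds.

82.1 mireds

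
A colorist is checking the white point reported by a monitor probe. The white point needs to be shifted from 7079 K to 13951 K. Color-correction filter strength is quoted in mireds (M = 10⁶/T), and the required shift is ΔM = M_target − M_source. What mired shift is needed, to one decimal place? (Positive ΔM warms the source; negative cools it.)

-69.6 mireds

M_source = 10⁶/7079 = 141.263; M_target = 10⁶/13951 = 71.679.
ΔM = 71.679 − 141.263 = -69.583 → -69.6 mireds, a cooling shift.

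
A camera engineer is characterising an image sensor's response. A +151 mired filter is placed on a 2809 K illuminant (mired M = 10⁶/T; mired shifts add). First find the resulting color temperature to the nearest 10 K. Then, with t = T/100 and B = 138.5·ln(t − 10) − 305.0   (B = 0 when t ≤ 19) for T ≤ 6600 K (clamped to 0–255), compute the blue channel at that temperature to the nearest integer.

M_in = 10⁶/2809 = 356.00; M_out = 356.00 + (+151) = 507.00.
T_out = 10⁶/507.00 = 1972.4 K → 1970 K; t = 19.7.
B = 138.5·ln(19.7 − 10) − 305.0 = 138.5·ln 9.7 − 305.0 = 138.5·2.2721 − 305.0 = 9.689.
Rounded: 10.

10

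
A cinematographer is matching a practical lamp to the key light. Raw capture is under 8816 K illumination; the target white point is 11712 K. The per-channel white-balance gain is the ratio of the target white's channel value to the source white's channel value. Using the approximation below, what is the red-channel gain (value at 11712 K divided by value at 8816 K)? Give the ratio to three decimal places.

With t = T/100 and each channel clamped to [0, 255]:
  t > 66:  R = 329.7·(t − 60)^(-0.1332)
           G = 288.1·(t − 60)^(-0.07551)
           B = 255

At 8816 K (t = 88.16):
  R = 329.7·(88.16 − 60)^(-0.1332) = 329.7·28.16^(-0.1332) = 329.7·0.64108 = 211.362.
At 11712 K (t = 117.12):
  R = 329.7·(117.12 − 60)^(-0.1332) = 329.7·57.12^(-0.1332) = 329.7·0.58344 = 192.360.
Gain = 192.360 / 211.362 = 0.9101 → 0.910.

0.910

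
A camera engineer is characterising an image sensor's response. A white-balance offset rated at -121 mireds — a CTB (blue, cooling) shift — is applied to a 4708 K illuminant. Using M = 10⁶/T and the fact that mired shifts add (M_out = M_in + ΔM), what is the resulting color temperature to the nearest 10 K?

10940 K

M_in = 10⁶/4708 = 212.40 mireds.
M_out = 212.40 + (-121) = 91.40 mireds.
T_out = 10⁶/91.40 = 10940.4 K → 10940 K.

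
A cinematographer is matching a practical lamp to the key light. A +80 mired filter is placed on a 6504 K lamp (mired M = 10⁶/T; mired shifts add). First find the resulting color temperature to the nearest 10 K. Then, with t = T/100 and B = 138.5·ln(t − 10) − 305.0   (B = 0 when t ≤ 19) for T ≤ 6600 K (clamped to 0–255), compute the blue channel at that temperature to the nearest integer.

M_in = 10⁶/6504 = 153.75; M_out = 153.75 + (+80) = 233.75.
T_out = 10⁶/233.75 = 4278.0 K → 4280 K; t = 42.8.
B = 138.5·ln(42.8 − 10) − 305.0 = 138.5·ln 32.8 − 305.0 = 138.5·3.4904 − 305.0 = 178.424.
Rounded: 178.

178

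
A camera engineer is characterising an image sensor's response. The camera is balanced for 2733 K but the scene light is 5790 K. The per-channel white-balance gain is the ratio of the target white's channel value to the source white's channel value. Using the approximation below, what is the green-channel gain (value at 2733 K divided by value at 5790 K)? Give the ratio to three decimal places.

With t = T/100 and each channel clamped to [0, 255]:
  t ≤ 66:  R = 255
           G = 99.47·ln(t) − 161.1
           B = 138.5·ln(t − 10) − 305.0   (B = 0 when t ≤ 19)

At 5790 K (t = 57.9):
  G = 99.47·ln 57.9 − 161.1 = 99.47·4.0587 − 161.1 = 242.621.
At 2733 K (t = 27.33):
  G = 99.47·ln 27.33 − 161.1 = 99.47·3.3080 − 161.1 = 167.945.
Gain = 167.945 / 242.621 = 0.6922 → 0.692.

0.692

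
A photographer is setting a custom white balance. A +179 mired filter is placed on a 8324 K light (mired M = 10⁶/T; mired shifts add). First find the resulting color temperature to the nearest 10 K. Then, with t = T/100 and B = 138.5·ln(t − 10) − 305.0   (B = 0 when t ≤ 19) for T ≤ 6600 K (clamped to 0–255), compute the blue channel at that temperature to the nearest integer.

M_in = 10⁶/8324 = 120.13; M_out = 120.13 + (+179) = 299.13.
T_out = 10⁶/299.13 = 3343.0 K → 3340 K; t = 33.4.
B = 138.5·ln(33.4 − 10) − 305.0 = 138.5·ln 23.4 − 305.0 = 138.5·3.1527 − 305.0 = 131.654.
Rounded: 132.

132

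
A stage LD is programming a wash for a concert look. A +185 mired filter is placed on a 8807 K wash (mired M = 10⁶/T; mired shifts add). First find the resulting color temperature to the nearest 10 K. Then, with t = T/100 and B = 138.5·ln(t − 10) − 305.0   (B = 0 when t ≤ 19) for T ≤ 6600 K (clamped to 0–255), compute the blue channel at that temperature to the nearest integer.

M_in = 10⁶/8807 = 113.55; M_out = 113.55 + (+185) = 298.55.
T_out = 10⁶/298.55 = 3349.6 K → 3350 K; t = 33.5.
B = 138.5·ln(33.5 − 10) − 305.0 = 138.5·ln 23.5 − 305.0 = 138.5·3.1570 − 305.0 = 132.245.
Rounded: 132.

132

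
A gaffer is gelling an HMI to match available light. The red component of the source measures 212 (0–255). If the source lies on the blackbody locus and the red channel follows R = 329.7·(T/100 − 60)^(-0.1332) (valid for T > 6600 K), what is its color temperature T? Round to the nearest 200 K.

(t − 60)^(-0.1332) = 212/329.7 = 0.64301.
t − 60 = 0.64301^(1/-0.1332) = 0.64301^(-7.508) = 27.530, so t = 87.530.
T = 100·t = 8753 K → 8800 K to the nearest 200 K.

8800 K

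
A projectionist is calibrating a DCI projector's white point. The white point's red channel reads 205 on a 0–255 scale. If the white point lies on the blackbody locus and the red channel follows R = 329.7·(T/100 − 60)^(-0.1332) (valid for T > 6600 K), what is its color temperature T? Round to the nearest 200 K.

9600 K

(t − 60)^(-0.1332) = 205/329.7 = 0.62178.
t − 60 = 0.62178^(1/-0.1332) = 0.62178^(-7.508) = 35.423, so t = 95.423.
T = 100·t = 9542 K → 9600 K to the nearest 200 K.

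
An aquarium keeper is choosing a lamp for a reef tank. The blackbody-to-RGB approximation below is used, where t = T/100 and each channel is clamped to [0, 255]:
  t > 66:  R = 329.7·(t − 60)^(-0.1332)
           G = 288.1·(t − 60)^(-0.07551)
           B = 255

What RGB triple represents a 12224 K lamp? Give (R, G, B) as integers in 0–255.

(190, 211, 255)

t = 12224/100 = 122.24; the t > 66 branch applies.
R = 329.7·(122.24 − 60)^(-0.1332) = 329.7·62.24^(-0.1332) = 329.7·0.57681 = 190.173.
G = 288.1·(122.24 − 60)^(-0.07551) = 288.1·62.24^(-0.07551) = 288.1·0.73203 = 210.898.
B = 255 by definition for t > 66.
Rounded: (190, 211, 255).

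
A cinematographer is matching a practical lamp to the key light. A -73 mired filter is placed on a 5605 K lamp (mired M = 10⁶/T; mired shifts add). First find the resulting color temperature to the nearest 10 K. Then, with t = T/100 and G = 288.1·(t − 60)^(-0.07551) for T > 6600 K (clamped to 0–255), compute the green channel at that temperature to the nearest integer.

M_in = 10⁶/5605 = 178.41; M_out = 178.41 + (-73) = 105.41.
T_out = 10⁶/105.41 = 9486.6 K → 9490 K; t = 94.9.
G = 288.1·(94.9 − 60)^(-0.07551) = 288.1·34.9^(-0.07551) = 288.1·0.76472 = 220.315.
Rounded: 220.

220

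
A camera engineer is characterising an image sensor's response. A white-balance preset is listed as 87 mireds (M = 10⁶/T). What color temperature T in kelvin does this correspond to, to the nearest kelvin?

11494 K

T = 10⁶ / 87 = 11494.25 K → 11494 K.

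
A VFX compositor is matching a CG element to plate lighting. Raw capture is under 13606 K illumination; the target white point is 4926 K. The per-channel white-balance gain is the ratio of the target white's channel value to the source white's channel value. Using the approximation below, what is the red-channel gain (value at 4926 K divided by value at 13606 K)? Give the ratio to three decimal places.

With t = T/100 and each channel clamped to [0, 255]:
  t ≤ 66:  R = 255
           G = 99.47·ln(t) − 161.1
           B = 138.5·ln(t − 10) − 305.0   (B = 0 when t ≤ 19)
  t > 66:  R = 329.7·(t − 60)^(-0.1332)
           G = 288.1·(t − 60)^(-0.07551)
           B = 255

1.377

At 13606 K (t = 136.06):
  R = 329.7·(136.06 − 60)^(-0.1332) = 329.7·76.06^(-0.1332) = 329.7·0.56160 = 185.161.
At 4926 K (t = 49.26):
  R = 255 by definition for t ≤ 66.
Gain = 255.000 / 185.161 = 1.3772 → 1.377.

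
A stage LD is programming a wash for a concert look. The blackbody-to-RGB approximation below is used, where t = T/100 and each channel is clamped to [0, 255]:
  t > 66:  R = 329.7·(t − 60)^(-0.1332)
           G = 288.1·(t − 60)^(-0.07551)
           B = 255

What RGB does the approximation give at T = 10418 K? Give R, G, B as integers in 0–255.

R=199, G=216, B=255

t = 10418/100 = 104.18; the t > 66 branch applies.
R = 329.7·(104.18 − 60)^(-0.1332) = 329.7·44.18^(-0.1332) = 329.7·0.60375 = 199.056.
G = 288.1·(104.18 − 60)^(-0.07551) = 288.1·44.18^(-0.07551) = 288.1·0.75122 = 216.427.
B = 255 by definition for t > 66.
Rounded: (199, 216, 255).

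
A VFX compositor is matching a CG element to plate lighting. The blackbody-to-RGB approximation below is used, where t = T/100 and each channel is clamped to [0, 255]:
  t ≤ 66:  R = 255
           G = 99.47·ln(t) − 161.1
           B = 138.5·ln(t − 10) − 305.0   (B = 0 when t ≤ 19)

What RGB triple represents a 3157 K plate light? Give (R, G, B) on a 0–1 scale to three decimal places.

t = 3157/100 = 31.57; the t ≤ 66 branch applies.
R = 255 by definition for t ≤ 66.
G = 99.47·ln 31.57 − 161.1 = 99.47·3.4522 − 161.1 = 182.291.
B = 138.5·ln(31.57 − 10) − 305.0 = 138.5·ln 21.57 − 305.0 = 138.5·3.0713 − 305.0 = 120.376.
Dividing each by 255: (1.0000, 0.7149, 0.4721) → (1.000, 0.715, 0.472).

(1.000, 0.715, 0.472)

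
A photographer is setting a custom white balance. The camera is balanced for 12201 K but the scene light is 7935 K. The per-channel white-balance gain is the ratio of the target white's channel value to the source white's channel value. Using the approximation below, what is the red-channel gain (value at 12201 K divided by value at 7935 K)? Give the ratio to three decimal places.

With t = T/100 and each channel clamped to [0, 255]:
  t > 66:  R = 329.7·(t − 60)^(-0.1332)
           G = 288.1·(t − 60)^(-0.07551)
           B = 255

0.856

At 7935 K (t = 79.35):
  R = 329.7·(79.35 − 60)^(-0.1332) = 329.7·19.35^(-0.1332) = 329.7·0.67393 = 222.194.
At 12201 K (t = 122.01):
  R = 329.7·(122.01 − 60)^(-0.1332) = 329.7·62.01^(-0.1332) = 329.7·0.57709 = 190.267.
Gain = 190.267 / 222.194 = 0.8563 → 0.856.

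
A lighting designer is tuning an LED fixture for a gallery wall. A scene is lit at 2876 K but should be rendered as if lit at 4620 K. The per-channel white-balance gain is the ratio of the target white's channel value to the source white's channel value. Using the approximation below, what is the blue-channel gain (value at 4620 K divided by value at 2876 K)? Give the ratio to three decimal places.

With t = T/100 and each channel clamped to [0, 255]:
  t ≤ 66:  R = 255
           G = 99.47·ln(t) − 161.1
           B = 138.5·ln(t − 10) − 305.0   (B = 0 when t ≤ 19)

At 2876 K (t = 28.76):
  B = 138.5·ln(28.76 − 10) − 305.0 = 138.5·ln 18.76 − 305.0 = 138.5·2.9317 − 305.0 = 101.044.
At 4620 K (t = 46.2):
  B = 138.5·ln(46.2 − 10) − 305.0 = 138.5·ln 36.2 − 305.0 = 138.5·3.5891 − 305.0 = 192.085.
Gain = 192.085 / 101.044 = 1.9010 → 1.901.

1.901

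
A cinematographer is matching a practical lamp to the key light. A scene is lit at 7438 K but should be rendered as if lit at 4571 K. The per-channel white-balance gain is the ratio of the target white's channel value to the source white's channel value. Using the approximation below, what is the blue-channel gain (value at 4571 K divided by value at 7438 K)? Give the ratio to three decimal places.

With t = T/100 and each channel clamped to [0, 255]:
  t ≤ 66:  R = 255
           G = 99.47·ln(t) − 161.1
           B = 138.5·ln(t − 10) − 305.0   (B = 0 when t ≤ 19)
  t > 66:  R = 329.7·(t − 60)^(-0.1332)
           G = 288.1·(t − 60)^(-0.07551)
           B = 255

0.746

At 7438 K (t = 74.38):
  B = 255 by definition for t > 66.
At 4571 K (t = 45.71):
  B = 138.5·ln(45.71 − 10) − 305.0 = 138.5·ln 35.71 − 305.0 = 138.5·3.5754 − 305.0 = 190.197.
Gain = 190.197 / 255.000 = 0.7459 → 0.746.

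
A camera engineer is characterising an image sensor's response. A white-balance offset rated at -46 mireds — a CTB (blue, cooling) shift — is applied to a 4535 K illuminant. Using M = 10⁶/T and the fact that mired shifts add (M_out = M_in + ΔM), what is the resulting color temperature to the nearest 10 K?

5730 K

M_in = 10⁶/4535 = 220.51 mireds.
M_out = 220.51 + (-46) = 174.51 mireds.
T_out = 10⁶/174.51 = 5730.4 K → 5730 K.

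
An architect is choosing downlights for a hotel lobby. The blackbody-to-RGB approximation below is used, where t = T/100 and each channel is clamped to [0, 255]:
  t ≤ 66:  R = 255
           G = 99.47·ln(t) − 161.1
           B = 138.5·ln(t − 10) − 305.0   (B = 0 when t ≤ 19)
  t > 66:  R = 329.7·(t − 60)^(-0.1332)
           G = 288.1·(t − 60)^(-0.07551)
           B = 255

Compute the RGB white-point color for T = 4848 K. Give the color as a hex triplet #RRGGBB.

t = 4848/100 = 48.48; the t ≤ 66 branch applies.
R = 255 by definition for t ≤ 66.
G = 99.47·ln 48.48 − 161.1 = 99.47·3.8812 − 161.1 = 224.958.
B = 138.5·ln(48.48 − 10) − 305.0 = 138.5·ln 38.48 − 305.0 = 138.5·3.6501 − 305.0 = 200.544.
Rounded: (255, 225, 201).
In hex: #FFE1C9.

#FFE1C9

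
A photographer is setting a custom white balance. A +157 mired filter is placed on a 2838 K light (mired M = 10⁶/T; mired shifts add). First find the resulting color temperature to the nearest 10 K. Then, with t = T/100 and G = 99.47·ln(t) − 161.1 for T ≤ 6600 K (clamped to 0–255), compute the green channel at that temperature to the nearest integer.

M_in = 10⁶/2838 = 352.36; M_out = 352.36 + (+157) = 509.36.
T_out = 10⁶/509.36 = 1963.2 K → 1960 K; t = 19.6.
G = 99.47·ln 19.6 − 161.1 = 99.47·2.9755 − 161.1 = 134.876.
Rounded: 135.

135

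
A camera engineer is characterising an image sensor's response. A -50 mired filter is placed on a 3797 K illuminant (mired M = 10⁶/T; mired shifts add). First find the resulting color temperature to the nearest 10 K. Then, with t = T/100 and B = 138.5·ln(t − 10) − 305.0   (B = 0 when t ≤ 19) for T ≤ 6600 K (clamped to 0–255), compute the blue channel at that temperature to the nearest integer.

M_in = 10⁶/3797 = 263.37; M_out = 263.37 + (-50) = 213.37.
T_out = 10⁶/213.37 = 4686.8 K → 4690 K; t = 46.9.
B = 138.5·ln(46.9 − 10) − 305.0 = 138.5·ln 36.9 − 305.0 = 138.5·3.6082 − 305.0 = 194.737.
Rounded: 195.

195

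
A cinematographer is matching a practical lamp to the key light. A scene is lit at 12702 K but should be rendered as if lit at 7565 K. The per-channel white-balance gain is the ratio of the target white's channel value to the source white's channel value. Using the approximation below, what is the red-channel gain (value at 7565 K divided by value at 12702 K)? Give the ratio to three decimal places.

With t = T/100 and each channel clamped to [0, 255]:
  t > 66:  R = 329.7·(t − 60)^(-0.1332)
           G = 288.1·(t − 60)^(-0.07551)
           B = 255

1.214

At 12702 K (t = 127.02):
  R = 329.7·(127.02 − 60)^(-0.1332) = 329.7·67.02^(-0.1332) = 329.7·0.57115 = 188.308.
At 7565 K (t = 75.65):
  R = 329.7·(75.65 − 60)^(-0.1332) = 329.7·15.65^(-0.1332) = 329.7·0.69325 = 228.565.
Gain = 228.565 / 188.308 = 1.2138 → 1.214.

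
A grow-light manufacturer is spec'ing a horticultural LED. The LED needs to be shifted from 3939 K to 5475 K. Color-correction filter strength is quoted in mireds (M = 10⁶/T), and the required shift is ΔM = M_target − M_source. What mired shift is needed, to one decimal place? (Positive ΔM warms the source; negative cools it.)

-71.2 mireds

M_source = 10⁶/3939 = 253.872; M_target = 10⁶/5475 = 182.648.
ΔM = 182.648 − 253.872 = -71.223 → -71.2 mireds, a cooling shift.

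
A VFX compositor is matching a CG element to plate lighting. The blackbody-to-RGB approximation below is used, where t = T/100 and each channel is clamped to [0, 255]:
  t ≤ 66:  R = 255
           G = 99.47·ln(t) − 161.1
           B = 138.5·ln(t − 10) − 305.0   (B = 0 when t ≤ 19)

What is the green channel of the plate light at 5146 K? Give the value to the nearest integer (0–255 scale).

231

t = 5146/100 = 51.46; the t ≤ 66 branch applies.
G = 99.47·ln 51.46 − 161.1 = 99.47·3.9408 − 161.1 = 230.892.
Rounded: 231.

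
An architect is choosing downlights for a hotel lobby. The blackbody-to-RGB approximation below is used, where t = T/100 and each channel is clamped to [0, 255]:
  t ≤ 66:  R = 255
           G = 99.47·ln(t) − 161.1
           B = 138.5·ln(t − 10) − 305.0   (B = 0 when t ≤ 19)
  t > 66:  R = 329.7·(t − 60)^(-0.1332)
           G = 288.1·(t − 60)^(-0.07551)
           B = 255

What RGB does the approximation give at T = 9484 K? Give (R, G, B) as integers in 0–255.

(205, 220, 255)

t = 9484/100 = 94.84; the t > 66 branch applies.
R = 329.7·(94.84 − 60)^(-0.1332) = 329.7·34.84^(-0.1332) = 329.7·0.62315 = 205.454.
G = 288.1·(94.84 − 60)^(-0.07551) = 288.1·34.84^(-0.07551) = 288.1·0.76482 = 220.344.
B = 255 by definition for t > 66.
Rounded: (205, 220, 255).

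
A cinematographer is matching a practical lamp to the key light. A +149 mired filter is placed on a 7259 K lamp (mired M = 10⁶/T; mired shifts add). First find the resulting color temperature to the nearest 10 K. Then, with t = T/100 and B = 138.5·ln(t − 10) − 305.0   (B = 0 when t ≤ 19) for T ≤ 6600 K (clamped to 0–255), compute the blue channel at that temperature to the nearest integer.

140

M_in = 10⁶/7259 = 137.76; M_out = 137.76 + (+149) = 286.76.
T_out = 10⁶/286.76 = 3487.2 K → 3490 K; t = 34.9.
B = 138.5·ln(34.9 − 10) − 305.0 = 138.5·ln 24.9 − 305.0 = 138.5·3.2149 − 305.0 = 140.259.
Rounded: 140.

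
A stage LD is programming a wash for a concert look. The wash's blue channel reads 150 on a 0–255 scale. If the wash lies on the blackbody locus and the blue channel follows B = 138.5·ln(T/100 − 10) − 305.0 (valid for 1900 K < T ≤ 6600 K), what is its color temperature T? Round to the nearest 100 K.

3700 K

ln(t − 10) = (150 + 305.0) / 138.5 = 3.2852.
t − 10 = e^3.2852 = 26.714, so t = 36.714.
T = 100·t = 3671 K → 3700 K to the nearest 100 K.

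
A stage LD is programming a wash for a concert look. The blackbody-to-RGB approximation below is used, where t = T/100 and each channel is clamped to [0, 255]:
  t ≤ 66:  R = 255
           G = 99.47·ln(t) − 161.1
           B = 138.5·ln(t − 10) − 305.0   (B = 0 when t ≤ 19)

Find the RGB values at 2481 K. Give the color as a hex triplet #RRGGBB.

t = 2481/100 = 24.81; the t ≤ 66 branch applies.
R = 255 by definition for t ≤ 66.
G = 99.47·ln 24.81 − 161.1 = 99.47·3.2112 − 161.1 = 158.323.
B = 138.5·ln(24.81 − 10) − 305.0 = 138.5·ln 14.81 − 305.0 = 138.5·2.6953 − 305.0 = 68.299.
Rounded: (255, 158, 68).
In hex: #FF9E44.

#FF9E44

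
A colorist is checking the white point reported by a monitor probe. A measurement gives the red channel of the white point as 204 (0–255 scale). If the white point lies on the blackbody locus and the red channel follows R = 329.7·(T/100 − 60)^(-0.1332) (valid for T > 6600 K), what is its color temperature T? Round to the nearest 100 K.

(t − 60)^(-0.1332) = 204/329.7 = 0.61874.
t − 60 = 0.61874^(1/-0.1332) = 0.61874^(-7.508) = 36.748, so t = 96.748.
T = 100·t = 9675 K → 9700 K to the nearest 100 K.

9700 K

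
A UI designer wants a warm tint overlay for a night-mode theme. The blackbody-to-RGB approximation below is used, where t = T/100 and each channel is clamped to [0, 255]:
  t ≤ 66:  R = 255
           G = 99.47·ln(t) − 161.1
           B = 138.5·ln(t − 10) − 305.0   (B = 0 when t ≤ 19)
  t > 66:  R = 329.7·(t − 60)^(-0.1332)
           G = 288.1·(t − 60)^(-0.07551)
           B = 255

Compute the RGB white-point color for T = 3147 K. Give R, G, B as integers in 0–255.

R=255, G=182, B=120

t = 3147/100 = 31.47; the t ≤ 66 branch applies.
R = 255 by definition for t ≤ 66.
G = 99.47·ln 31.47 − 161.1 = 99.47·3.4490 − 161.1 = 181.975.
B = 138.5·ln(31.47 − 10) − 305.0 = 138.5·ln 21.47 − 305.0 = 138.5·3.0667 − 305.0 = 119.732.
Rounded: (255, 182, 120).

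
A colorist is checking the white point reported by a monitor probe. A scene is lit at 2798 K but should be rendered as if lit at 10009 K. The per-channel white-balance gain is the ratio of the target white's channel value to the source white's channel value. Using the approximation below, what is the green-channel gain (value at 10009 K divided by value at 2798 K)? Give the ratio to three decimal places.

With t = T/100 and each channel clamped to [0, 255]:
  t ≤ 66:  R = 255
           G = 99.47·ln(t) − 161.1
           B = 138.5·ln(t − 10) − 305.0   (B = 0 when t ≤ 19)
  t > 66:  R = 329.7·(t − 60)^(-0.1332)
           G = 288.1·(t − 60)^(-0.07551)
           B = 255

At 2798 K (t = 27.98):
  G = 99.47·ln 27.98 − 161.1 = 99.47·3.3315 − 161.1 = 170.283.
At 10009 K (t = 100.09):
  G = 288.1·(100.09 − 60)^(-0.07551) = 288.1·40.09^(-0.07551) = 288.1·0.75675 = 218.021.
Gain = 218.021 / 170.283 = 1.2803 → 1.280.

1.280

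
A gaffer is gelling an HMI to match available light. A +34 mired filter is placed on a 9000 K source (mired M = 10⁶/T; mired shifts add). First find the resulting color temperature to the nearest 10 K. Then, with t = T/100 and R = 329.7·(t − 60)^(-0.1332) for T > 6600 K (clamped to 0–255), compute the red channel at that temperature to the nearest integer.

M_in = 10⁶/9000 = 111.11; M_out = 111.11 + (+34) = 145.11.
T_out = 10⁶/145.11 = 6891.3 K → 6890 K; t = 68.9.
R = 329.7·(68.9 − 60)^(-0.1332) = 329.7·8.9^(-0.1332) = 329.7·0.74738 = 246.411.
Rounded: 246.

246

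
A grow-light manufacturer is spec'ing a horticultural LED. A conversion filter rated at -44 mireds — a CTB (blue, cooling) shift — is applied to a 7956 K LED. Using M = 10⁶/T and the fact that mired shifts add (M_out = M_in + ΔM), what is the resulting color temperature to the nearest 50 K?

12250 K

M_in = 10⁶/7956 = 125.69 mireds.
M_out = 125.69 + (-44) = 81.69 mireds.
T_out = 10⁶/81.69 = 12241.2 K → 12250 K.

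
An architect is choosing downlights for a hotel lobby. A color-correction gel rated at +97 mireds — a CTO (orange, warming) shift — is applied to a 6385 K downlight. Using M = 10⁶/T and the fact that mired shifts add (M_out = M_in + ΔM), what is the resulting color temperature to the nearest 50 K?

M_in = 10⁶/6385 = 156.62 mireds.
M_out = 156.62 + (+97) = 253.62 mireds.
T_out = 10⁶/253.62 = 3943.0 K → 3950 K.

3950 K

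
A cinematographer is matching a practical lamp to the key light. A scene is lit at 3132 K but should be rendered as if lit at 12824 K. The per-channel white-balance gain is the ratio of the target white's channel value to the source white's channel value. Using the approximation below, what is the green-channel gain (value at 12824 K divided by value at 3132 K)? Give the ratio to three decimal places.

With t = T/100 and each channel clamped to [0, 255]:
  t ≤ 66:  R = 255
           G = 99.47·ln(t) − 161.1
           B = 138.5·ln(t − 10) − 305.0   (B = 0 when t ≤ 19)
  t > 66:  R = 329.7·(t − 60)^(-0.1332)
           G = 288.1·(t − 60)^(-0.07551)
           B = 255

At 3132 K (t = 31.32):
  G = 99.47·ln 31.32 − 161.1 = 99.47·3.4443 − 161.1 = 181.500.
At 12824 K (t = 128.24):
  G = 288.1·(128.24 − 60)^(-0.07551) = 288.1·68.24^(-0.07551) = 288.1·0.72696 = 209.438.
Gain = 209.438 / 181.500 = 1.1539 → 1.154.

1.154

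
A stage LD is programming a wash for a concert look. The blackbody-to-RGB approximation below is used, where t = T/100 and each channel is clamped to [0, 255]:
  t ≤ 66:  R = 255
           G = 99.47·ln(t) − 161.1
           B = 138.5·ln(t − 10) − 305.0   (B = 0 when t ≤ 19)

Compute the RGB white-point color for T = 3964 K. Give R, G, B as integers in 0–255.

R=255, G=205, B=164

t = 3964/100 = 39.64; the t ≤ 66 branch applies.
R = 255 by definition for t ≤ 66.
G = 99.47·ln 39.64 − 161.1 = 99.47·3.6798 − 161.1 = 204.934.
B = 138.5·ln(39.64 − 10) − 305.0 = 138.5·ln 29.64 − 305.0 = 138.5·3.3891 − 305.0 = 164.394.
Rounded: (255, 205, 164).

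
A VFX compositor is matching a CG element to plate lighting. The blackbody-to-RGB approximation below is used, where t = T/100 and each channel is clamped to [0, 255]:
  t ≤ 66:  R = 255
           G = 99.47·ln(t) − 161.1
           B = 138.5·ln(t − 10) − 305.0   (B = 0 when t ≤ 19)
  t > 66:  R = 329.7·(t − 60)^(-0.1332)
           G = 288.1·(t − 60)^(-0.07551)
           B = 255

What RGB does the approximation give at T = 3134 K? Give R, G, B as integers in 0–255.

t = 3134/100 = 31.34; the t ≤ 66 branch applies.
R = 255 by definition for t ≤ 66.
G = 99.47·ln 31.34 − 161.1 = 99.47·3.4449 − 161.1 = 181.564.
B = 138.5·ln(31.34 − 10) − 305.0 = 138.5·ln 21.34 − 305.0 = 138.5·3.0606 − 305.0 = 118.891.
Rounded: (255, 182, 119).

R=255, G=182, B=119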